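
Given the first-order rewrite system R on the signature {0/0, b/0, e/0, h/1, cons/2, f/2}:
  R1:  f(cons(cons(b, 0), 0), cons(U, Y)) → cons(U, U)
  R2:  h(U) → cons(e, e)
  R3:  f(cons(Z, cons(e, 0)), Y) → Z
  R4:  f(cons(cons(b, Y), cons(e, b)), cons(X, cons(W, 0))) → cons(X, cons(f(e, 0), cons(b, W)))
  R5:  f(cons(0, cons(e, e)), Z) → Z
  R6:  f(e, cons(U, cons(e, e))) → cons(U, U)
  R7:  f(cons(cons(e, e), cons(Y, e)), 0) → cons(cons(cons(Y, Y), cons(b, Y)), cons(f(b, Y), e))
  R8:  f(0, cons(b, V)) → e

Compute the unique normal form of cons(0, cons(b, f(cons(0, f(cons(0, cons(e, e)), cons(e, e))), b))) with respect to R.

1. cons(0, cons(b, f(cons(0, f(cons(0, cons(e, e)), cons(e, e))), b)))  →  cons(0, cons(b, f(cons(0, cons(e, e)), b)))   [R5 at 2.2.1.2]
2. cons(0, cons(b, f(cons(0, cons(e, e)), b)))  →  cons(0, cons(b, b))   [R5 at 2.2]

cons(0, cons(b, b))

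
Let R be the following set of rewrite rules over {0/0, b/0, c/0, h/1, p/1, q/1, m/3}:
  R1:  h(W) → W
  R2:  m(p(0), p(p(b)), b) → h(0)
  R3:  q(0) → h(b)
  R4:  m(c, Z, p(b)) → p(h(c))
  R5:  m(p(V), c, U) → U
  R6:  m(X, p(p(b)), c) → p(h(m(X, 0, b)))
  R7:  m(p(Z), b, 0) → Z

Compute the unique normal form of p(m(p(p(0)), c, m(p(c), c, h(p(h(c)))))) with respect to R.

p(p(c))

1. p(m(p(p(0)), c, m(p(c), c, h(p(h(c))))))  →  p(m(p(c), c, h(p(h(c)))))   [R5 at 1]
2. p(m(p(c), c, h(p(h(c)))))  →  p(h(p(h(c))))   [R5 at 1]
3. p(h(p(h(c))))  →  p(p(h(c)))   [R1 at 1]
4. p(p(h(c)))  →  p(p(c))   [R1 at 1.1]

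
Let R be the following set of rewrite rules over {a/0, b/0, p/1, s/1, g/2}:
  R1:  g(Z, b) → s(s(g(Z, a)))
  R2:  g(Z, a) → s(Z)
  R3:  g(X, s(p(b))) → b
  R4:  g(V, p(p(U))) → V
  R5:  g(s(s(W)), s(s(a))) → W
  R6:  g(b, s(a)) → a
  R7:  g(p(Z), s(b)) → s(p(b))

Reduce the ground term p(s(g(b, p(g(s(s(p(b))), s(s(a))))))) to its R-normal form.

1. p(s(g(b, p(g(s(s(p(b))), s(s(a)))))))  →  p(s(g(b, p(p(b)))))   [R5 at 1.1.2.1]
2. p(s(g(b, p(p(b)))))  →  p(s(b))   [R4 at 1.1]

p(s(b))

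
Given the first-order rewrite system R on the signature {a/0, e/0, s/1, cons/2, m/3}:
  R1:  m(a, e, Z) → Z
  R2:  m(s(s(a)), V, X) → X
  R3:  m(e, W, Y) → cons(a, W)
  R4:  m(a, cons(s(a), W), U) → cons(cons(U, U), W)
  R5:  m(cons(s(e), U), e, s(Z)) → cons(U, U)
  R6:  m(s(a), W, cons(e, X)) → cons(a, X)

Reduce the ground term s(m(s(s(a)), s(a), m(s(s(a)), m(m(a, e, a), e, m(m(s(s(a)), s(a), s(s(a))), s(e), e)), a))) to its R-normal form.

1. s(m(s(s(a)), s(a), m(s(s(a)), m(m(a, e, a), e, m(m(s(s(a)), s(a), s(s(a))), s(e), e)), a)))  →  s(m(s(s(a)), m(m(a, e, a), e, m(m(s(s(a)), s(a), s(s(a))), s(e), e)), a))   [R2 at 1]
2. s(m(s(s(a)), m(m(a, e, a), e, m(m(s(s(a)), s(a), s(s(a))), s(e), e)), a))  →  s(a)   [R2 at 1]

s(a)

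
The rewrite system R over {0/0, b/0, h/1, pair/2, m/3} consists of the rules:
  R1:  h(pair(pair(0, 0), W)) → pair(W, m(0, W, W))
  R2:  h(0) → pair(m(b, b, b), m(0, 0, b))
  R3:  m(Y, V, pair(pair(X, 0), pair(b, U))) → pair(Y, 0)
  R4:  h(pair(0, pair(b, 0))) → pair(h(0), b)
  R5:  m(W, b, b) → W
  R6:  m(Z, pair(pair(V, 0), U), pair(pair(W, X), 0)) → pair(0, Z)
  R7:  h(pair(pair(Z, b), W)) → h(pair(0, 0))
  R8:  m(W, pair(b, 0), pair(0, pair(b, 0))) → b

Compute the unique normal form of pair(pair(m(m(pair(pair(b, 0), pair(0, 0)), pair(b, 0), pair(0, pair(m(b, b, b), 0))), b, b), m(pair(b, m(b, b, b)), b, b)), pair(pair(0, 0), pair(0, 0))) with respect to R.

pair(pair(b, pair(b, b)), pair(pair(0, 0), pair(0, 0)))

1. pair(pair(m(m(pair(pair(b, 0), pair(0, 0)), pair(b, 0), pair(0, pair(m(b, b, b), 0))), b, b), m(pair(b, m(b, b, b)), b, b)), pair(pair(0, 0), pair(0, 0)))  →  pair(pair(m(pair(pair(b, 0), pair(0, 0)), pair(b, 0), pair(0, pair(m(b, b, b), 0))), m(pair(b, m(b, b, b)), b, b)), pair(pair(0, 0), pair(0, 0)))   [R5 at 1.1]
2. pair(pair(m(pair(pair(b, 0), pair(0, 0)), pair(b, 0), pair(0, pair(m(b, b, b), 0))), m(pair(b, m(b, b, b)), b, b)), pair(pair(0, 0), pair(0, 0)))  →  pair(pair(m(pair(pair(b, 0), pair(0, 0)), pair(b, 0), pair(0, pair(b, 0))), m(pair(b, m(b, b, b)), b, b)), pair(pair(0, 0), pair(0, 0)))   [R5 at 1.1.3.2.1]
3. pair(pair(m(pair(pair(b, 0), pair(0, 0)), pair(b, 0), pair(0, pair(b, 0))), m(pair(b, m(b, b, b)), b, b)), pair(pair(0, 0), pair(0, 0)))  →  pair(pair(b, m(pair(b, m(b, b, b)), b, b)), pair(pair(0, 0), pair(0, 0)))   [R8 at 1.1]
4. pair(pair(b, m(pair(b, m(b, b, b)), b, b)), pair(pair(0, 0), pair(0, 0)))  →  pair(pair(b, pair(b, m(b, b, b))), pair(pair(0, 0), pair(0, 0)))   [R5 at 1.2]
5. pair(pair(b, pair(b, m(b, b, b))), pair(pair(0, 0), pair(0, 0)))  →  pair(pair(b, pair(b, b)), pair(pair(0, 0), pair(0, 0)))   [R5 at 1.2.2]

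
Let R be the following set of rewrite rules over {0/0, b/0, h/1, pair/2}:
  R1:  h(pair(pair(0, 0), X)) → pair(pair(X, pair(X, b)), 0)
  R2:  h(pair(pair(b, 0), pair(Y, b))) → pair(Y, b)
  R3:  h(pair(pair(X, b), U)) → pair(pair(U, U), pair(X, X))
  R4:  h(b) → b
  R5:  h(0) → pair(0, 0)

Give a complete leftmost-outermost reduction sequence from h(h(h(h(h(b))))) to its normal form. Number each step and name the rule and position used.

1. h(h(h(h(h(b)))))  →  h(h(h(h(b))))   [R4 at 1.1.1.1]
2. h(h(h(h(b))))  →  h(h(h(b)))   [R4 at 1.1.1]
3. h(h(h(b)))  →  h(h(b))   [R4 at 1.1]
4. h(h(b))  →  h(b)   [R4 at 1]
5. h(b)  →  b   [R4 at ε]

b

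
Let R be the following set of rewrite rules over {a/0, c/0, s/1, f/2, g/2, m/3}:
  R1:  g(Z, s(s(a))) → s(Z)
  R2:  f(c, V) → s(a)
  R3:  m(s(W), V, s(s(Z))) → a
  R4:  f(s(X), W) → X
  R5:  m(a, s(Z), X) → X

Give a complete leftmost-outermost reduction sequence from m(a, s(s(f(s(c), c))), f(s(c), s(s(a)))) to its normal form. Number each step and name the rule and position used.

1. m(a, s(s(f(s(c), c))), f(s(c), s(s(a))))  →  f(s(c), s(s(a)))   [R5 at ε]
2. f(s(c), s(s(a)))  →  c   [R4 at ε]

c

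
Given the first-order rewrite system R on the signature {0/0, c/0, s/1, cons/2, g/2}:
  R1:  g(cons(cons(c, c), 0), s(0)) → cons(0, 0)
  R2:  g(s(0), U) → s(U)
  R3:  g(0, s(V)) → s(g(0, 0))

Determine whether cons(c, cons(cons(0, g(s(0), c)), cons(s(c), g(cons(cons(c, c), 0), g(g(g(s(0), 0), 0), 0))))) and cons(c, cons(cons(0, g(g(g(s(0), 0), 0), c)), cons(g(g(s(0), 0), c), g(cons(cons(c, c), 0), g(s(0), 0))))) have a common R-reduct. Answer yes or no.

yes — NF(t₁) = cons(c, cons(cons(0, s(c)), cons(s(c), cons(0, 0)))), NF(t₂) = cons(c, cons(cons(0, s(c)), cons(s(c), cons(0, 0))))

Reduce t₁ = cons(c, cons(cons(0, g(s(0), c)), cons(s(c), g(cons(cons(c, c), 0), g(g(g(s(0), 0), 0), 0))))):
1. cons(c, cons(cons(0, g(s(0), c)), cons(s(c), g(cons(cons(c, c), 0), g(g(g(s(0), 0), 0), 0)))))  →  cons(c, cons(cons(0, s(c)), cons(s(c), g(cons(cons(c, c), 0), g(g(g(s(0), 0), 0), 0)))))   [R2 at 2.1.2]
2. cons(c, cons(cons(0, s(c)), cons(s(c), g(cons(cons(c, c), 0), g(g(g(s(0), 0), 0), 0)))))  →  cons(c, cons(cons(0, s(c)), cons(s(c), g(cons(cons(c, c), 0), g(g(s(0), 0), 0)))))   [R2 at 2.2.2.2.1.1]
3. cons(c, cons(cons(0, s(c)), cons(s(c), g(cons(cons(c, c), 0), g(g(s(0), 0), 0)))))  →  cons(c, cons(cons(0, s(c)), cons(s(c), g(cons(cons(c, c), 0), g(s(0), 0)))))   [R2 at 2.2.2.2.1]
4. cons(c, cons(cons(0, s(c)), cons(s(c), g(cons(cons(c, c), 0), g(s(0), 0)))))  →  cons(c, cons(cons(0, s(c)), cons(s(c), g(cons(cons(c, c), 0), s(0)))))   [R2 at 2.2.2.2]
5. cons(c, cons(cons(0, s(c)), cons(s(c), g(cons(cons(c, c), 0), s(0)))))  →  cons(c, cons(cons(0, s(c)), cons(s(c), cons(0, 0))))   [R1 at 2.2.2]

Reduce t₂ = cons(c, cons(cons(0, g(g(g(s(0), 0), 0), c)), cons(g(g(s(0), 0), c), g(cons(cons(c, c), 0), g(s(0), 0))))):
1. cons(c, cons(cons(0, g(g(g(s(0), 0), 0), c)), cons(g(g(s(0), 0), c), g(cons(cons(c, c), 0), g(s(0), 0)))))  →  cons(c, cons(cons(0, g(g(s(0), 0), c)), cons(g(g(s(0), 0), c), g(cons(cons(c, c), 0), g(s(0), 0)))))   [R2 at 2.1.2.1.1]
2. cons(c, cons(cons(0, g(g(s(0), 0), c)), cons(g(g(s(0), 0), c), g(cons(cons(c, c), 0), g(s(0), 0)))))  →  cons(c, cons(cons(0, g(s(0), c)), cons(g(g(s(0), 0), c), g(cons(cons(c, c), 0), g(s(0), 0)))))   [R2 at 2.1.2.1]
3. cons(c, cons(cons(0, g(s(0), c)), cons(g(g(s(0), 0), c), g(cons(cons(c, c), 0), g(s(0), 0)))))  →  cons(c, cons(cons(0, s(c)), cons(g(g(s(0), 0), c), g(cons(cons(c, c), 0), g(s(0), 0)))))   [R2 at 2.1.2]
4. cons(c, cons(cons(0, s(c)), cons(g(g(s(0), 0), c), g(cons(cons(c, c), 0), g(s(0), 0)))))  →  cons(c, cons(cons(0, s(c)), cons(g(s(0), c), g(cons(cons(c, c), 0), g(s(0), 0)))))   [R2 at 2.2.1.1]
5. cons(c, cons(cons(0, s(c)), cons(g(s(0), c), g(cons(cons(c, c), 0), g(s(0), 0)))))  →  cons(c, cons(cons(0, s(c)), cons(s(c), g(cons(cons(c, c), 0), g(s(0), 0)))))   [R2 at 2.2.1]
6. cons(c, cons(cons(0, s(c)), cons(s(c), g(cons(cons(c, c), 0), g(s(0), 0)))))  →  cons(c, cons(cons(0, s(c)), cons(s(c), g(cons(cons(c, c), 0), s(0)))))   [R2 at 2.2.2.2]
7. cons(c, cons(cons(0, s(c)), cons(s(c), g(cons(cons(c, c), 0), s(0)))))  →  cons(c, cons(cons(0, s(c)), cons(s(c), cons(0, 0))))   [R1 at 2.2.2]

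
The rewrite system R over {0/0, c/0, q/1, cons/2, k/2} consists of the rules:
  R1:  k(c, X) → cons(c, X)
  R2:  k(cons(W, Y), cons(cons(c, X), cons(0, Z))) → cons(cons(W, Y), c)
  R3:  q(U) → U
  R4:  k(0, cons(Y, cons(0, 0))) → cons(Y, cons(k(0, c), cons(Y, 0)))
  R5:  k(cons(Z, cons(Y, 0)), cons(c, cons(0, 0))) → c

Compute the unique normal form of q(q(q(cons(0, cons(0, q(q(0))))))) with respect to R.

1. q(q(q(cons(0, cons(0, q(q(0)))))))  →  q(q(cons(0, cons(0, q(q(0))))))   [R3 at ε]
2. q(q(cons(0, cons(0, q(q(0))))))  →  q(cons(0, cons(0, q(q(0)))))   [R3 at ε]
3. q(cons(0, cons(0, q(q(0)))))  →  cons(0, cons(0, q(q(0))))   [R3 at ε]
4. cons(0, cons(0, q(q(0))))  →  cons(0, cons(0, q(0)))   [R3 at 2.2]
5. cons(0, cons(0, q(0)))  →  cons(0, cons(0, 0))   [R3 at 2.2]

cons(0, cons(0, 0))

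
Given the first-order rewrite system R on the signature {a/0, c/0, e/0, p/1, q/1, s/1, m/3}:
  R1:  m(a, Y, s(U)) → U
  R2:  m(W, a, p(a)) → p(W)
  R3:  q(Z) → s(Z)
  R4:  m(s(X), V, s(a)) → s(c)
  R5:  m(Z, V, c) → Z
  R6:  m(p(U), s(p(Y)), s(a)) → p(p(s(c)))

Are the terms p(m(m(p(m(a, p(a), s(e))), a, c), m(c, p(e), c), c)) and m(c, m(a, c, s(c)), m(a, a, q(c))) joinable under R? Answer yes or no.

no — NF(t₁) = p(p(e)), NF(t₂) = c

Reduce t₁ = p(m(m(p(m(a, p(a), s(e))), a, c), m(c, p(e), c), c)):
1. p(m(m(p(m(a, p(a), s(e))), a, c), m(c, p(e), c), c))  →  p(m(p(m(a, p(a), s(e))), a, c))   [R5 at 1]
2. p(m(p(m(a, p(a), s(e))), a, c))  →  p(p(m(a, p(a), s(e))))   [R5 at 1]
3. p(p(m(a, p(a), s(e))))  →  p(p(e))   [R1 at 1.1]

Reduce t₂ = m(c, m(a, c, s(c)), m(a, a, q(c))):
1. m(c, m(a, c, s(c)), m(a, a, q(c)))  →  m(c, c, m(a, a, q(c)))   [R1 at 2]
2. m(c, c, m(a, a, q(c)))  →  m(c, c, m(a, a, s(c)))   [R3 at 3.3]
3. m(c, c, m(a, a, s(c)))  →  m(c, c, c)   [R1 at 3]
4. m(c, c, c)  →  c   [R5 at ε]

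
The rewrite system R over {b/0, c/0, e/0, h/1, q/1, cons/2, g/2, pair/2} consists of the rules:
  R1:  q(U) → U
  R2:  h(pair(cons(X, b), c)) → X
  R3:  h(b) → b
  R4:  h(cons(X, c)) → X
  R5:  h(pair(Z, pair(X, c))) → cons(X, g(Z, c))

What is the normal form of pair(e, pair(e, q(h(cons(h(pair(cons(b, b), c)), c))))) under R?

1. pair(e, pair(e, q(h(cons(h(pair(cons(b, b), c)), c)))))  →  pair(e, pair(e, h(cons(h(pair(cons(b, b), c)), c))))   [R1 at 2.2]
2. pair(e, pair(e, h(cons(h(pair(cons(b, b), c)), c))))  →  pair(e, pair(e, h(pair(cons(b, b), c))))   [R4 at 2.2]
3. pair(e, pair(e, h(pair(cons(b, b), c))))  →  pair(e, pair(e, b))   [R2 at 2.2]

pair(e, pair(e, b))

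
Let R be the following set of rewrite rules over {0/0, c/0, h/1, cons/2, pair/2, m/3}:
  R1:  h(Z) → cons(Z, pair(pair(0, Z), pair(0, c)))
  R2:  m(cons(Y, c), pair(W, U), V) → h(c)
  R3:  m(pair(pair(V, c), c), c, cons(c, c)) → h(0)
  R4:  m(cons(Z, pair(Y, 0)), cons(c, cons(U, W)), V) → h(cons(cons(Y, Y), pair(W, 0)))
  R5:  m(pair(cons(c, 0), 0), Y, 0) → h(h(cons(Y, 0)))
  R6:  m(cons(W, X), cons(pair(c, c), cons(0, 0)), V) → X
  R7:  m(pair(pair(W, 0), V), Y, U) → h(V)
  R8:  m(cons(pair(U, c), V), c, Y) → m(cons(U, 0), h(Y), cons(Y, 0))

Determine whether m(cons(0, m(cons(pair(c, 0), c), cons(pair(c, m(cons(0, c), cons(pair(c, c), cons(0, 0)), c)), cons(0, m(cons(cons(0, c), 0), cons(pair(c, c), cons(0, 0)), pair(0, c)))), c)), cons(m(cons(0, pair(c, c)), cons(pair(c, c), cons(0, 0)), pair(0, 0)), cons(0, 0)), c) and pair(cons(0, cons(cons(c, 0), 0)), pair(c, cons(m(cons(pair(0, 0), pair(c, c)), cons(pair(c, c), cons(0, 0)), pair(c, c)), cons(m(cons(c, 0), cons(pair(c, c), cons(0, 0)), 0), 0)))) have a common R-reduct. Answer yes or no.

no — NF(t₁) = c, NF(t₂) = pair(cons(0, cons(cons(c, 0), 0)), pair(c, cons(pair(c, c), cons(0, 0))))

Reduce t₁ = m(cons(0, m(cons(pair(c, 0), c), cons(pair(c, m(cons(0, c), cons(pair(c, c), cons(0, 0)), c)), cons(0, m(cons(cons(0, c), 0), cons(pair(c, c), cons(0, 0)), pair(0, c)))), c)), cons(m(cons(0, pair(c, c)), cons(pair(c, c), cons(0, 0)), pair(0, 0)), cons(0, 0)), c):
1. m(cons(0, m(cons(pair(c, 0), c), cons(pair(c, m(cons(0, c), cons(pair(c, c), cons(0, 0)), c)), cons(0, m(cons(cons(0, c), 0), cons(pair(c, c), cons(0, 0)), pair(0, c)))), c)), cons(m(cons(0, pair(c, c)), cons(pair(c, c), cons(0, 0)), pair(0, 0)), cons(0, 0)), c)  →  m(cons(0, m(cons(pair(c, 0), c), cons(pair(c, c), cons(0, m(cons(cons(0, c), 0), cons(pair(c, c), cons(0, 0)), pair(0, c)))), c)), cons(m(cons(0, pair(c, c)), cons(pair(c, c), cons(0, 0)), pair(0, 0)), cons(0, 0)), c)   [R6 at 1.2.2.1.2]
2. m(cons(0, m(cons(pair(c, 0), c), cons(pair(c, c), cons(0, m(cons(cons(0, c), 0), cons(pair(c, c), cons(0, 0)), pair(0, c)))), c)), cons(m(cons(0, pair(c, c)), cons(pair(c, c), cons(0, 0)), pair(0, 0)), cons(0, 0)), c)  →  m(cons(0, m(cons(pair(c, 0), c), cons(pair(c, c), cons(0, 0)), c)), cons(m(cons(0, pair(c, c)), cons(pair(c, c), cons(0, 0)), pair(0, 0)), cons(0, 0)), c)   [R6 at 1.2.2.2.2]
3. m(cons(0, m(cons(pair(c, 0), c), cons(pair(c, c), cons(0, 0)), c)), cons(m(cons(0, pair(c, c)), cons(pair(c, c), cons(0, 0)), pair(0, 0)), cons(0, 0)), c)  →  m(cons(0, c), cons(m(cons(0, pair(c, c)), cons(pair(c, c), cons(0, 0)), pair(0, 0)), cons(0, 0)), c)   [R6 at 1.2]
4. m(cons(0, c), cons(m(cons(0, pair(c, c)), cons(pair(c, c), cons(0, 0)), pair(0, 0)), cons(0, 0)), c)  →  m(cons(0, c), cons(pair(c, c), cons(0, 0)), c)   [R6 at 2.1]
5. m(cons(0, c), cons(pair(c, c), cons(0, 0)), c)  →  c   [R6 at ε]

Reduce t₂ = pair(cons(0, cons(cons(c, 0), 0)), pair(c, cons(m(cons(pair(0, 0), pair(c, c)), cons(pair(c, c), cons(0, 0)), pair(c, c)), cons(m(cons(c, 0), cons(pair(c, c), cons(0, 0)), 0), 0)))):
1. pair(cons(0, cons(cons(c, 0), 0)), pair(c, cons(m(cons(pair(0, 0), pair(c, c)), cons(pair(c, c), cons(0, 0)), pair(c, c)), cons(m(cons(c, 0), cons(pair(c, c), cons(0, 0)), 0), 0))))  →  pair(cons(0, cons(cons(c, 0), 0)), pair(c, cons(pair(c, c), cons(m(cons(c, 0), cons(pair(c, c), cons(0, 0)), 0), 0))))   [R6 at 2.2.1]
2. pair(cons(0, cons(cons(c, 0), 0)), pair(c, cons(pair(c, c), cons(m(cons(c, 0), cons(pair(c, c), cons(0, 0)), 0), 0))))  →  pair(cons(0, cons(cons(c, 0), 0)), pair(c, cons(pair(c, c), cons(0, 0))))   [R6 at 2.2.2.1]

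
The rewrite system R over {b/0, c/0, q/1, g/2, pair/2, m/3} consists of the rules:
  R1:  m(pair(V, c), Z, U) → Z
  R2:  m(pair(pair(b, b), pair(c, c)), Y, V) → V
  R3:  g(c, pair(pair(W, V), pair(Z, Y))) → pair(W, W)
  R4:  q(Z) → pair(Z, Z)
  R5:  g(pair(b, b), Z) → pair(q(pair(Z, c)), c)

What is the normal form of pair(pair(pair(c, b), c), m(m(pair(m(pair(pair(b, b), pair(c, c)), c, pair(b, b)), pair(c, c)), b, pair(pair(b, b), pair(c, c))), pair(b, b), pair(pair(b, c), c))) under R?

pair(pair(pair(c, b), c), pair(pair(b, c), c))

1. pair(pair(pair(c, b), c), m(m(pair(m(pair(pair(b, b), pair(c, c)), c, pair(b, b)), pair(c, c)), b, pair(pair(b, b), pair(c, c))), pair(b, b), pair(pair(b, c), c)))  →  pair(pair(pair(c, b), c), m(m(pair(pair(b, b), pair(c, c)), b, pair(pair(b, b), pair(c, c))), pair(b, b), pair(pair(b, c), c)))   [R2 at 2.1.1.1]
2. pair(pair(pair(c, b), c), m(m(pair(pair(b, b), pair(c, c)), b, pair(pair(b, b), pair(c, c))), pair(b, b), pair(pair(b, c), c)))  →  pair(pair(pair(c, b), c), m(pair(pair(b, b), pair(c, c)), pair(b, b), pair(pair(b, c), c)))   [R2 at 2.1]
3. pair(pair(pair(c, b), c), m(pair(pair(b, b), pair(c, c)), pair(b, b), pair(pair(b, c), c)))  →  pair(pair(pair(c, b), c), pair(pair(b, c), c))   [R2 at 2]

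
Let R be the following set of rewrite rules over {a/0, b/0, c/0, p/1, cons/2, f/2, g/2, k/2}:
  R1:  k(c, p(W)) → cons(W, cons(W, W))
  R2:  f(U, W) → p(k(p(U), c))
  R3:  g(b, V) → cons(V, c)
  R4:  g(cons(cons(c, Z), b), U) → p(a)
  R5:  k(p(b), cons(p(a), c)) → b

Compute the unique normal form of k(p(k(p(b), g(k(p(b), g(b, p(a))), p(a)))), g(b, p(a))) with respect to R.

1. k(p(k(p(b), g(k(p(b), g(b, p(a))), p(a)))), g(b, p(a)))  →  k(p(k(p(b), g(k(p(b), cons(p(a), c)), p(a)))), g(b, p(a)))   [R3 at 1.1.2.1.2]
2. k(p(k(p(b), g(k(p(b), cons(p(a), c)), p(a)))), g(b, p(a)))  →  k(p(k(p(b), g(b, p(a)))), g(b, p(a)))   [R5 at 1.1.2.1]
3. k(p(k(p(b), g(b, p(a)))), g(b, p(a)))  →  k(p(k(p(b), cons(p(a), c))), g(b, p(a)))   [R3 at 1.1.2]
4. k(p(k(p(b), cons(p(a), c))), g(b, p(a)))  →  k(p(b), g(b, p(a)))   [R5 at 1.1]
5. k(p(b), g(b, p(a)))  →  k(p(b), cons(p(a), c))   [R3 at 2]
6. k(p(b), cons(p(a), c))  →  b   [R5 at ε]

b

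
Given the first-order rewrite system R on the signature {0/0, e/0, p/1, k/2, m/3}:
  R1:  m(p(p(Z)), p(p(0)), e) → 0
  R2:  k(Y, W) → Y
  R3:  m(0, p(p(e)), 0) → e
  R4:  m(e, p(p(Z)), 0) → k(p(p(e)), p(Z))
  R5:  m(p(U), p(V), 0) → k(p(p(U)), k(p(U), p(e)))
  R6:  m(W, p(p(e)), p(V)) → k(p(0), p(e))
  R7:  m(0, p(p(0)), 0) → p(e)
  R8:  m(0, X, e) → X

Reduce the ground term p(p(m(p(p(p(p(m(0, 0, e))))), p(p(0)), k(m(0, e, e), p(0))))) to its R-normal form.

1. p(p(m(p(p(p(p(m(0, 0, e))))), p(p(0)), k(m(0, e, e), p(0)))))  →  p(p(m(p(p(p(p(0)))), p(p(0)), k(m(0, e, e), p(0)))))   [R8 at 1.1.1.1.1.1.1]
2. p(p(m(p(p(p(p(0)))), p(p(0)), k(m(0, e, e), p(0)))))  →  p(p(m(p(p(p(p(0)))), p(p(0)), m(0, e, e))))   [R2 at 1.1.3]
3. p(p(m(p(p(p(p(0)))), p(p(0)), m(0, e, e))))  →  p(p(m(p(p(p(p(0)))), p(p(0)), e)))   [R8 at 1.1.3]
4. p(p(m(p(p(p(p(0)))), p(p(0)), e)))  →  p(p(0))   [R1 at 1.1]

p(p(0))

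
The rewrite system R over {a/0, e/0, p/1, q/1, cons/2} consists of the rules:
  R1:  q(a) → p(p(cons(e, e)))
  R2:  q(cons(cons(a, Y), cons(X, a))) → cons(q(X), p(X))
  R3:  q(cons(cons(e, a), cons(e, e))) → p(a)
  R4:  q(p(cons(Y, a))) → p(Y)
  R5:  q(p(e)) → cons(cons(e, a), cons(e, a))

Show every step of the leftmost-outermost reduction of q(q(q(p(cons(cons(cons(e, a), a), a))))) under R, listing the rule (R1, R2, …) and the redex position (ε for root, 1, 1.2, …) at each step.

1. q(q(q(p(cons(cons(cons(e, a), a), a)))))  →  q(q(p(cons(cons(e, a), a))))   [R4 at 1.1]
2. q(q(p(cons(cons(e, a), a))))  →  q(p(cons(e, a)))   [R4 at 1]
3. q(p(cons(e, a)))  →  p(e)   [R4 at ε]

p(e)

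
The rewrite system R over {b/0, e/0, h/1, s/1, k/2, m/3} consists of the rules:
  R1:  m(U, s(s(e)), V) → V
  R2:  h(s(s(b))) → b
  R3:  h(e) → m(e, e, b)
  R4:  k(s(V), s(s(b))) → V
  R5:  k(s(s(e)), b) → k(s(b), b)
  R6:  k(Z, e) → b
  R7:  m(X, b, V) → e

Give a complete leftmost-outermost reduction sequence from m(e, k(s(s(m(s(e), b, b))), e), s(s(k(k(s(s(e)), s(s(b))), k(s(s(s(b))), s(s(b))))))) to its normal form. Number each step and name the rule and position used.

e

1. m(e, k(s(s(m(s(e), b, b))), e), s(s(k(k(s(s(e)), s(s(b))), k(s(s(s(b))), s(s(b)))))))  →  m(e, b, s(s(k(k(s(s(e)), s(s(b))), k(s(s(s(b))), s(s(b)))))))   [R6 at 2]
2. m(e, b, s(s(k(k(s(s(e)), s(s(b))), k(s(s(s(b))), s(s(b)))))))  →  e   [R7 at ε]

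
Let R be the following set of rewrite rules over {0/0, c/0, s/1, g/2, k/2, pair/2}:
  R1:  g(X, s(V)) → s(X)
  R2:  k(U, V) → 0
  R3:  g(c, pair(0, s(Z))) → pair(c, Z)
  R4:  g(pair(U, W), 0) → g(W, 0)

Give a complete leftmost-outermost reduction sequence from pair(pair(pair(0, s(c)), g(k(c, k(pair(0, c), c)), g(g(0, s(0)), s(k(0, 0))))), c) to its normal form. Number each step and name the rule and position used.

1. pair(pair(pair(0, s(c)), g(k(c, k(pair(0, c), c)), g(g(0, s(0)), s(k(0, 0))))), c)  →  pair(pair(pair(0, s(c)), g(0, g(g(0, s(0)), s(k(0, 0))))), c)   [R2 at 1.2.1]
2. pair(pair(pair(0, s(c)), g(0, g(g(0, s(0)), s(k(0, 0))))), c)  →  pair(pair(pair(0, s(c)), g(0, s(g(0, s(0))))), c)   [R1 at 1.2.2]
3. pair(pair(pair(0, s(c)), g(0, s(g(0, s(0))))), c)  →  pair(pair(pair(0, s(c)), s(0)), c)   [R1 at 1.2]

pair(pair(pair(0, s(c)), s(0)), c)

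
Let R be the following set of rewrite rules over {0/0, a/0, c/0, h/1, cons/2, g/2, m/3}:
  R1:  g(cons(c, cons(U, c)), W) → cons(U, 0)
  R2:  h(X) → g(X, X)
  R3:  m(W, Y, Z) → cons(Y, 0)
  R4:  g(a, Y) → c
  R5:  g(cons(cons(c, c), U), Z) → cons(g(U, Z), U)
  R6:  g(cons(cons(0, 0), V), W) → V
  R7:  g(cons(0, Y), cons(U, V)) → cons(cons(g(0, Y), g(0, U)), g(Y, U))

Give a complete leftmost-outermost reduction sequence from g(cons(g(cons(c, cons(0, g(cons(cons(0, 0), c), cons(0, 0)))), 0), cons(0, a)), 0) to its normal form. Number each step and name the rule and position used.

cons(0, a)

1. g(cons(g(cons(c, cons(0, g(cons(cons(0, 0), c), cons(0, 0)))), 0), cons(0, a)), 0)  →  g(cons(g(cons(c, cons(0, c)), 0), cons(0, a)), 0)   [R6 at 1.1.1.2.2]
2. g(cons(g(cons(c, cons(0, c)), 0), cons(0, a)), 0)  →  g(cons(cons(0, 0), cons(0, a)), 0)   [R1 at 1.1]
3. g(cons(cons(0, 0), cons(0, a)), 0)  →  cons(0, a)   [R6 at ε]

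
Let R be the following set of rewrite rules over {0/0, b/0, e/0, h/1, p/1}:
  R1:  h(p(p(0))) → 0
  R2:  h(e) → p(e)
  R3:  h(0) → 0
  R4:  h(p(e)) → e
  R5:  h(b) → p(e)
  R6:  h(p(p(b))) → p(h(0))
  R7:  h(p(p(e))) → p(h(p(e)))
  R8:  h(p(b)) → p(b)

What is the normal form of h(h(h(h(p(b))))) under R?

p(b)

1. h(h(h(h(p(b)))))  →  h(h(h(p(b))))   [R8 at 1.1.1]
2. h(h(h(p(b))))  →  h(h(p(b)))   [R8 at 1.1]
3. h(h(p(b)))  →  h(p(b))   [R8 at 1]
4. h(p(b))  →  p(b)   [R8 at ε]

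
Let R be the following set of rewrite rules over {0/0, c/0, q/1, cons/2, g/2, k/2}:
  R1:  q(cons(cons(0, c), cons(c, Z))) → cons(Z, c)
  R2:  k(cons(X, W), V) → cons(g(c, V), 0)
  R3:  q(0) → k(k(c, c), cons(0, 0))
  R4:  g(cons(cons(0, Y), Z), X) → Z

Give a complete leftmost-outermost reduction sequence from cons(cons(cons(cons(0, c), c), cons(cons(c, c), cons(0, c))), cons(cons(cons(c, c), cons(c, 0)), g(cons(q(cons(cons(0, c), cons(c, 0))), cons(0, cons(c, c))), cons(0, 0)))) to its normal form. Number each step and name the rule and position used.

1. cons(cons(cons(cons(0, c), c), cons(cons(c, c), cons(0, c))), cons(cons(cons(c, c), cons(c, 0)), g(cons(q(cons(cons(0, c), cons(c, 0))), cons(0, cons(c, c))), cons(0, 0))))  →  cons(cons(cons(cons(0, c), c), cons(cons(c, c), cons(0, c))), cons(cons(cons(c, c), cons(c, 0)), g(cons(cons(0, c), cons(0, cons(c, c))), cons(0, 0))))   [R1 at 2.2.1.1]
2. cons(cons(cons(cons(0, c), c), cons(cons(c, c), cons(0, c))), cons(cons(cons(c, c), cons(c, 0)), g(cons(cons(0, c), cons(0, cons(c, c))), cons(0, 0))))  →  cons(cons(cons(cons(0, c), c), cons(cons(c, c), cons(0, c))), cons(cons(cons(c, c), cons(c, 0)), cons(0, cons(c, c))))   [R4 at 2.2]

cons(cons(cons(cons(0, c), c), cons(cons(c, c), cons(0, c))), cons(cons(cons(c, c), cons(c, 0)), cons(0, cons(c, c))))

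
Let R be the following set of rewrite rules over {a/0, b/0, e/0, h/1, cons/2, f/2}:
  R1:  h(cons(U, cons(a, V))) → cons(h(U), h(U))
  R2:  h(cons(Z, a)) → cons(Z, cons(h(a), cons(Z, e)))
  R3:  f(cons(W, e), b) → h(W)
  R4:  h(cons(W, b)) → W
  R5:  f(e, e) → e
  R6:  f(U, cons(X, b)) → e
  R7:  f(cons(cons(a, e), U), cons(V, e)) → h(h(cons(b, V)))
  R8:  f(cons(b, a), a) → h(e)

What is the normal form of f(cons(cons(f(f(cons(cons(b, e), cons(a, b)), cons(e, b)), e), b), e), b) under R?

e

1. f(cons(cons(f(f(cons(cons(b, e), cons(a, b)), cons(e, b)), e), b), e), b)  →  h(cons(f(f(cons(cons(b, e), cons(a, b)), cons(e, b)), e), b))   [R3 at ε]
2. h(cons(f(f(cons(cons(b, e), cons(a, b)), cons(e, b)), e), b))  →  f(f(cons(cons(b, e), cons(a, b)), cons(e, b)), e)   [R4 at ε]
3. f(f(cons(cons(b, e), cons(a, b)), cons(e, b)), e)  →  f(e, e)   [R6 at 1]
4. f(e, e)  →  e   [R5 at ε]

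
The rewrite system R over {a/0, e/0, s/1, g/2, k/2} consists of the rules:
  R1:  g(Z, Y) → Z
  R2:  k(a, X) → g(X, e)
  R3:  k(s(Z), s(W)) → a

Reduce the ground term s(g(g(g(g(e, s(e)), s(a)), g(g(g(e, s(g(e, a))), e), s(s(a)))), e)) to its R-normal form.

1. s(g(g(g(g(e, s(e)), s(a)), g(g(g(e, s(g(e, a))), e), s(s(a)))), e))  →  s(g(g(g(e, s(e)), s(a)), g(g(g(e, s(g(e, a))), e), s(s(a)))))   [R1 at 1]
2. s(g(g(g(e, s(e)), s(a)), g(g(g(e, s(g(e, a))), e), s(s(a)))))  →  s(g(g(e, s(e)), s(a)))   [R1 at 1]
3. s(g(g(e, s(e)), s(a)))  →  s(g(e, s(e)))   [R1 at 1]
4. s(g(e, s(e)))  →  s(e)   [R1 at 1]

s(e)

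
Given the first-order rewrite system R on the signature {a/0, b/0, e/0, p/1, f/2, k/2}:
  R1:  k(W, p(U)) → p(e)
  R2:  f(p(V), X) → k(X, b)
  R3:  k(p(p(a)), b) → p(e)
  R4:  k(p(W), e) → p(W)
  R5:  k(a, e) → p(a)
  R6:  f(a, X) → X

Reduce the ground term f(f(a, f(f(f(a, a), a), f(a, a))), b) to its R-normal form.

b

1. f(f(a, f(f(f(a, a), a), f(a, a))), b)  →  f(f(f(f(a, a), a), f(a, a)), b)   [R6 at 1]
2. f(f(f(f(a, a), a), f(a, a)), b)  →  f(f(f(a, a), f(a, a)), b)   [R6 at 1.1.1]
3. f(f(f(a, a), f(a, a)), b)  →  f(f(a, f(a, a)), b)   [R6 at 1.1]
4. f(f(a, f(a, a)), b)  →  f(f(a, a), b)   [R6 at 1]
5. f(f(a, a), b)  →  f(a, b)   [R6 at 1]
6. f(a, b)  →  b   [R6 at ε]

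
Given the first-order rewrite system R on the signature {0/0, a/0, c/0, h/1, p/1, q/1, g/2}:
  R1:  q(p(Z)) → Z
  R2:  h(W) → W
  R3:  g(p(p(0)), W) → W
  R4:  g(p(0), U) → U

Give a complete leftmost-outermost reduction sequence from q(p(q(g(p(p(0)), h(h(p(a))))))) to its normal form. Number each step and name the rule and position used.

a

1. q(p(q(g(p(p(0)), h(h(p(a)))))))  →  q(g(p(p(0)), h(h(p(a)))))   [R1 at ε]
2. q(g(p(p(0)), h(h(p(a)))))  →  q(h(h(p(a))))   [R3 at 1]
3. q(h(h(p(a))))  →  q(h(p(a)))   [R2 at 1]
4. q(h(p(a)))  →  q(p(a))   [R2 at 1]
5. q(p(a))  →  a   [R1 at ε]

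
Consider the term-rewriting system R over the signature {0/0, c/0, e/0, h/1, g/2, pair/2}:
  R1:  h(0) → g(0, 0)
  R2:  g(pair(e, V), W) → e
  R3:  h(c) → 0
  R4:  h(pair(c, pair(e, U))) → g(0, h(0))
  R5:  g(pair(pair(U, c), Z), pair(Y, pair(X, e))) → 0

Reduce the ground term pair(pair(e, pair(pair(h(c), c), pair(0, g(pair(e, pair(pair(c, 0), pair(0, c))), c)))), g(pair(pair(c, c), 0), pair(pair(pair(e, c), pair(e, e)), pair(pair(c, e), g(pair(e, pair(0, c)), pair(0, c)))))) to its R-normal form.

pair(pair(e, pair(pair(0, c), pair(0, e))), 0)

1. pair(pair(e, pair(pair(h(c), c), pair(0, g(pair(e, pair(pair(c, 0), pair(0, c))), c)))), g(pair(pair(c, c), 0), pair(pair(pair(e, c), pair(e, e)), pair(pair(c, e), g(pair(e, pair(0, c)), pair(0, c))))))  →  pair(pair(e, pair(pair(0, c), pair(0, g(pair(e, pair(pair(c, 0), pair(0, c))), c)))), g(pair(pair(c, c), 0), pair(pair(pair(e, c), pair(e, e)), pair(pair(c, e), g(pair(e, pair(0, c)), pair(0, c))))))   [R3 at 1.2.1.1]
2. pair(pair(e, pair(pair(0, c), pair(0, g(pair(e, pair(pair(c, 0), pair(0, c))), c)))), g(pair(pair(c, c), 0), pair(pair(pair(e, c), pair(e, e)), pair(pair(c, e), g(pair(e, pair(0, c)), pair(0, c))))))  →  pair(pair(e, pair(pair(0, c), pair(0, e))), g(pair(pair(c, c), 0), pair(pair(pair(e, c), pair(e, e)), pair(pair(c, e), g(pair(e, pair(0, c)), pair(0, c))))))   [R2 at 1.2.2.2]
3. pair(pair(e, pair(pair(0, c), pair(0, e))), g(pair(pair(c, c), 0), pair(pair(pair(e, c), pair(e, e)), pair(pair(c, e), g(pair(e, pair(0, c)), pair(0, c))))))  →  pair(pair(e, pair(pair(0, c), pair(0, e))), g(pair(pair(c, c), 0), pair(pair(pair(e, c), pair(e, e)), pair(pair(c, e), e))))   [R2 at 2.2.2.2]
4. pair(pair(e, pair(pair(0, c), pair(0, e))), g(pair(pair(c, c), 0), pair(pair(pair(e, c), pair(e, e)), pair(pair(c, e), e))))  →  pair(pair(e, pair(pair(0, c), pair(0, e))), 0)   [R5 at 2]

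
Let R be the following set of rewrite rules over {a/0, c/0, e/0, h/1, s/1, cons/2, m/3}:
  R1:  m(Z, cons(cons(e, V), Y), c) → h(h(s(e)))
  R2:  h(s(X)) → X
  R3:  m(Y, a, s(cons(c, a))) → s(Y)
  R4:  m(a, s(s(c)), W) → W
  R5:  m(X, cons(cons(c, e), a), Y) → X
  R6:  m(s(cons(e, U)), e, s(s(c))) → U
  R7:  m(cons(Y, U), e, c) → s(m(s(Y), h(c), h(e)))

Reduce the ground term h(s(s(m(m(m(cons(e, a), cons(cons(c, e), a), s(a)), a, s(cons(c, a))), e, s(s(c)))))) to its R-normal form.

1. h(s(s(m(m(m(cons(e, a), cons(cons(c, e), a), s(a)), a, s(cons(c, a))), e, s(s(c))))))  →  s(m(m(m(cons(e, a), cons(cons(c, e), a), s(a)), a, s(cons(c, a))), e, s(s(c))))   [R2 at ε]
2. s(m(m(m(cons(e, a), cons(cons(c, e), a), s(a)), a, s(cons(c, a))), e, s(s(c))))  →  s(m(s(m(cons(e, a), cons(cons(c, e), a), s(a))), e, s(s(c))))   [R3 at 1.1]
3. s(m(s(m(cons(e, a), cons(cons(c, e), a), s(a))), e, s(s(c))))  →  s(m(s(cons(e, a)), e, s(s(c))))   [R5 at 1.1.1]
4. s(m(s(cons(e, a)), e, s(s(c))))  →  s(a)   [R6 at 1]

s(a)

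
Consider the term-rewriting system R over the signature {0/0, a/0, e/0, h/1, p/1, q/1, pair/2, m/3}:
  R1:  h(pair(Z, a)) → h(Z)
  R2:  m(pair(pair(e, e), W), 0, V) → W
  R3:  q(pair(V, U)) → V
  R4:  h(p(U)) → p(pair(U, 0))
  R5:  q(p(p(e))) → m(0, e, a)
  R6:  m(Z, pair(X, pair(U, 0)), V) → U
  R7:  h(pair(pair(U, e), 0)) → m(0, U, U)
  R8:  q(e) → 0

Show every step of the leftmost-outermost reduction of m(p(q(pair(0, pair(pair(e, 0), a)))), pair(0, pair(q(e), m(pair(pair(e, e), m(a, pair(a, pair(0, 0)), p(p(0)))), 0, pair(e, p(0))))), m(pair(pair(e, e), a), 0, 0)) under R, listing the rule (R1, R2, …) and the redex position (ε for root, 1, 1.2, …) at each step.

0

1. m(p(q(pair(0, pair(pair(e, 0), a)))), pair(0, pair(q(e), m(pair(pair(e, e), m(a, pair(a, pair(0, 0)), p(p(0)))), 0, pair(e, p(0))))), m(pair(pair(e, e), a), 0, 0))  →  m(p(0), pair(0, pair(q(e), m(pair(pair(e, e), m(a, pair(a, pair(0, 0)), p(p(0)))), 0, pair(e, p(0))))), m(pair(pair(e, e), a), 0, 0))   [R3 at 1.1]
2. m(p(0), pair(0, pair(q(e), m(pair(pair(e, e), m(a, pair(a, pair(0, 0)), p(p(0)))), 0, pair(e, p(0))))), m(pair(pair(e, e), a), 0, 0))  →  m(p(0), pair(0, pair(0, m(pair(pair(e, e), m(a, pair(a, pair(0, 0)), p(p(0)))), 0, pair(e, p(0))))), m(pair(pair(e, e), a), 0, 0))   [R8 at 2.2.1]
3. m(p(0), pair(0, pair(0, m(pair(pair(e, e), m(a, pair(a, pair(0, 0)), p(p(0)))), 0, pair(e, p(0))))), m(pair(pair(e, e), a), 0, 0))  →  m(p(0), pair(0, pair(0, m(a, pair(a, pair(0, 0)), p(p(0))))), m(pair(pair(e, e), a), 0, 0))   [R2 at 2.2.2]
4. m(p(0), pair(0, pair(0, m(a, pair(a, pair(0, 0)), p(p(0))))), m(pair(pair(e, e), a), 0, 0))  →  m(p(0), pair(0, pair(0, 0)), m(pair(pair(e, e), a), 0, 0))   [R6 at 2.2.2]
5. m(p(0), pair(0, pair(0, 0)), m(pair(pair(e, e), a), 0, 0))  →  0   [R6 at ε]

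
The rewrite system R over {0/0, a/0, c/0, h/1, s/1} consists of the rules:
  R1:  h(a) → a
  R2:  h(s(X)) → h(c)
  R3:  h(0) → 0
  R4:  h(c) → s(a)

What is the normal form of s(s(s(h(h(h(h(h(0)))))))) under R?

1. s(s(s(h(h(h(h(h(0))))))))  →  s(s(s(h(h(h(h(0)))))))   [R3 at 1.1.1.1.1.1.1]
2. s(s(s(h(h(h(h(0)))))))  →  s(s(s(h(h(h(0))))))   [R3 at 1.1.1.1.1.1]
3. s(s(s(h(h(h(0))))))  →  s(s(s(h(h(0)))))   [R3 at 1.1.1.1.1]
4. s(s(s(h(h(0)))))  →  s(s(s(h(0))))   [R3 at 1.1.1.1]
5. s(s(s(h(0))))  →  s(s(s(0)))   [R3 at 1.1.1]

s(s(s(0)))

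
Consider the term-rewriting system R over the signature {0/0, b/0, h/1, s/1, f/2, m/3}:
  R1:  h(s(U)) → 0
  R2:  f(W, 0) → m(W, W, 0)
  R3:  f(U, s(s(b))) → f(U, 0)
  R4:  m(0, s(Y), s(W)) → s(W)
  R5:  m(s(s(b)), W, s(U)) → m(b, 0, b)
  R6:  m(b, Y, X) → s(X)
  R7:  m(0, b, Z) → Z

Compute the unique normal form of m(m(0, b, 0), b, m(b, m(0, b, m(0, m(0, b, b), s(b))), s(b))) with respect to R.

s(s(b))

1. m(m(0, b, 0), b, m(b, m(0, b, m(0, m(0, b, b), s(b))), s(b)))  →  m(0, b, m(b, m(0, b, m(0, m(0, b, b), s(b))), s(b)))   [R7 at 1]
2. m(0, b, m(b, m(0, b, m(0, m(0, b, b), s(b))), s(b)))  →  m(b, m(0, b, m(0, m(0, b, b), s(b))), s(b))   [R7 at ε]
3. m(b, m(0, b, m(0, m(0, b, b), s(b))), s(b))  →  s(s(b))   [R6 at ε]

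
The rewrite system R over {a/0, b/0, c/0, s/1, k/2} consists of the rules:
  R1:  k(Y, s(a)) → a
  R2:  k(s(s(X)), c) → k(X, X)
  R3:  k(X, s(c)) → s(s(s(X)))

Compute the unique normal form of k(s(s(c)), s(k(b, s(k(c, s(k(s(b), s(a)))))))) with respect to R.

1. k(s(s(c)), s(k(b, s(k(c, s(k(s(b), s(a))))))))  →  k(s(s(c)), s(k(b, s(k(c, s(a))))))   [R1 at 2.1.2.1.2.1]
2. k(s(s(c)), s(k(b, s(k(c, s(a))))))  →  k(s(s(c)), s(k(b, s(a))))   [R1 at 2.1.2.1]
3. k(s(s(c)), s(k(b, s(a))))  →  k(s(s(c)), s(a))   [R1 at 2.1]
4. k(s(s(c)), s(a))  →  a   [R1 at ε]

a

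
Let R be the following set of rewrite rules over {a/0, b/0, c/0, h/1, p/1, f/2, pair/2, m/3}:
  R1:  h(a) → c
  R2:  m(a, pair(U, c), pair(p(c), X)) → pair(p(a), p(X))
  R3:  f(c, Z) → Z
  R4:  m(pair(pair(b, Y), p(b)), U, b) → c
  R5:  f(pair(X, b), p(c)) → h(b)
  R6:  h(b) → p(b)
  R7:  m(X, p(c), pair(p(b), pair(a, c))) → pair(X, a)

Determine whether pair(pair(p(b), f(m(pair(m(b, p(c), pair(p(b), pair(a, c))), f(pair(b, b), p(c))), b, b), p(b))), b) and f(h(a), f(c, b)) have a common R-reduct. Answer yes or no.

Reduce t₁ = pair(pair(p(b), f(m(pair(m(b, p(c), pair(p(b), pair(a, c))), f(pair(b, b), p(c))), b, b), p(b))), b):
1. pair(pair(p(b), f(m(pair(m(b, p(c), pair(p(b), pair(a, c))), f(pair(b, b), p(c))), b, b), p(b))), b)  →  pair(pair(p(b), f(m(pair(pair(b, a), f(pair(b, b), p(c))), b, b), p(b))), b)   [R7 at 1.2.1.1.1]
2. pair(pair(p(b), f(m(pair(pair(b, a), f(pair(b, b), p(c))), b, b), p(b))), b)  →  pair(pair(p(b), f(m(pair(pair(b, a), h(b)), b, b), p(b))), b)   [R5 at 1.2.1.1.2]
3. pair(pair(p(b), f(m(pair(pair(b, a), h(b)), b, b), p(b))), b)  →  pair(pair(p(b), f(m(pair(pair(b, a), p(b)), b, b), p(b))), b)   [R6 at 1.2.1.1.2]
4. pair(pair(p(b), f(m(pair(pair(b, a), p(b)), b, b), p(b))), b)  →  pair(pair(p(b), f(c, p(b))), b)   [R4 at 1.2.1]
5. pair(pair(p(b), f(c, p(b))), b)  →  pair(pair(p(b), p(b)), b)   [R3 at 1.2]

Reduce t₂ = f(h(a), f(c, b)):
1. f(h(a), f(c, b))  →  f(c, f(c, b))   [R1 at 1]
2. f(c, f(c, b))  →  f(c, b)   [R3 at ε]
3. f(c, b)  →  b   [R3 at ε]

no — NF(t₁) = pair(pair(p(b), p(b)), b), NF(t₂) = b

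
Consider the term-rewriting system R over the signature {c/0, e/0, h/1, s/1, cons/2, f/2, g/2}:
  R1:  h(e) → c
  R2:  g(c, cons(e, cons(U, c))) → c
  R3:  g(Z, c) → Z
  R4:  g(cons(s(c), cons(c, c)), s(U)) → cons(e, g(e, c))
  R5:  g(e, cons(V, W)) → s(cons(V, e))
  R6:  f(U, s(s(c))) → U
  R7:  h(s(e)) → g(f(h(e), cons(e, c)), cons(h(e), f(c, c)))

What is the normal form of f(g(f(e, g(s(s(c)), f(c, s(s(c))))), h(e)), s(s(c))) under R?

e

1. f(g(f(e, g(s(s(c)), f(c, s(s(c))))), h(e)), s(s(c)))  →  g(f(e, g(s(s(c)), f(c, s(s(c))))), h(e))   [R6 at ε]
2. g(f(e, g(s(s(c)), f(c, s(s(c))))), h(e))  →  g(f(e, g(s(s(c)), c)), h(e))   [R6 at 1.2.2]
3. g(f(e, g(s(s(c)), c)), h(e))  →  g(f(e, s(s(c))), h(e))   [R3 at 1.2]
4. g(f(e, s(s(c))), h(e))  →  g(e, h(e))   [R6 at 1]
5. g(e, h(e))  →  g(e, c)   [R1 at 2]
6. g(e, c)  →  e   [R3 at ε]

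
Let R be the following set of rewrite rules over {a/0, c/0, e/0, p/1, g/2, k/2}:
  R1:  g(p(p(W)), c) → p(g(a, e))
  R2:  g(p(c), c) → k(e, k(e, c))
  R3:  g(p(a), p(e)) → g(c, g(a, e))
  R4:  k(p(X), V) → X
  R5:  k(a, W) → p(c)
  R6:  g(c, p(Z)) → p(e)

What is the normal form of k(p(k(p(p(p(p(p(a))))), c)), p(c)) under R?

1. k(p(k(p(p(p(p(p(a))))), c)), p(c))  →  k(p(p(p(p(p(a))))), c)   [R4 at ε]
2. k(p(p(p(p(p(a))))), c)  →  p(p(p(p(a))))   [R4 at ε]

p(p(p(p(a))))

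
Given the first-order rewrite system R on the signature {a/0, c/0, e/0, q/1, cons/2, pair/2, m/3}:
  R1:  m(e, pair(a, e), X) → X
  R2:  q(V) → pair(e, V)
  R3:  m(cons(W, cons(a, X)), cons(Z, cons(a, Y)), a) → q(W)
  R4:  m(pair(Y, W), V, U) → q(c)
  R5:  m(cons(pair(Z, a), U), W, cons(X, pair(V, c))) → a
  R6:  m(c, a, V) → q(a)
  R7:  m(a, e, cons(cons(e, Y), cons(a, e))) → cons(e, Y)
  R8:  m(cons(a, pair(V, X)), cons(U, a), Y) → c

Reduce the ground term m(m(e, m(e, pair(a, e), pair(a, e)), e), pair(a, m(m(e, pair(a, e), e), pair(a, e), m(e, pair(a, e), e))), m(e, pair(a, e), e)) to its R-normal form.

1. m(m(e, m(e, pair(a, e), pair(a, e)), e), pair(a, m(m(e, pair(a, e), e), pair(a, e), m(e, pair(a, e), e))), m(e, pair(a, e), e))  →  m(m(e, pair(a, e), e), pair(a, m(m(e, pair(a, e), e), pair(a, e), m(e, pair(a, e), e))), m(e, pair(a, e), e))   [R1 at 1.2]
2. m(m(e, pair(a, e), e), pair(a, m(m(e, pair(a, e), e), pair(a, e), m(e, pair(a, e), e))), m(e, pair(a, e), e))  →  m(e, pair(a, m(m(e, pair(a, e), e), pair(a, e), m(e, pair(a, e), e))), m(e, pair(a, e), e))   [R1 at 1]
3. m(e, pair(a, m(m(e, pair(a, e), e), pair(a, e), m(e, pair(a, e), e))), m(e, pair(a, e), e))  →  m(e, pair(a, m(e, pair(a, e), m(e, pair(a, e), e))), m(e, pair(a, e), e))   [R1 at 2.2.1]
4. m(e, pair(a, m(e, pair(a, e), m(e, pair(a, e), e))), m(e, pair(a, e), e))  →  m(e, pair(a, m(e, pair(a, e), e)), m(e, pair(a, e), e))   [R1 at 2.2]
5. m(e, pair(a, m(e, pair(a, e), e)), m(e, pair(a, e), e))  →  m(e, pair(a, e), m(e, pair(a, e), e))   [R1 at 2.2]
6. m(e, pair(a, e), m(e, pair(a, e), e))  →  m(e, pair(a, e), e)   [R1 at ε]
7. m(e, pair(a, e), e)  →  e   [R1 at ε]

e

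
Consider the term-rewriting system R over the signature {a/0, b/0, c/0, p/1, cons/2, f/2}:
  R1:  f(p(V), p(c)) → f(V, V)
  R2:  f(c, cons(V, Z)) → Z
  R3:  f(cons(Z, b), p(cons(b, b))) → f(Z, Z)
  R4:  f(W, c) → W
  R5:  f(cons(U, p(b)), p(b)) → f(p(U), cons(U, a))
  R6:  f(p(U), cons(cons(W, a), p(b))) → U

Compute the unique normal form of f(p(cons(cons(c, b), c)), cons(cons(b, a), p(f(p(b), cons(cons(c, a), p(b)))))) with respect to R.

1. f(p(cons(cons(c, b), c)), cons(cons(b, a), p(f(p(b), cons(cons(c, a), p(b))))))  →  f(p(cons(cons(c, b), c)), cons(cons(b, a), p(b)))   [R6 at 2.2.1]
2. f(p(cons(cons(c, b), c)), cons(cons(b, a), p(b)))  →  cons(cons(c, b), c)   [R6 at ε]

cons(cons(c, b), c)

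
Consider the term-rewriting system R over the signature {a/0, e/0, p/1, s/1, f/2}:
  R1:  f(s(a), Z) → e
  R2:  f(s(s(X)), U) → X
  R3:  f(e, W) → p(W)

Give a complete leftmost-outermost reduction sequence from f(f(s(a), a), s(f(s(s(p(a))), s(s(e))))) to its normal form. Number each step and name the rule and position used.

p(s(p(a)))

1. f(f(s(a), a), s(f(s(s(p(a))), s(s(e)))))  →  f(e, s(f(s(s(p(a))), s(s(e)))))   [R1 at 1]
2. f(e, s(f(s(s(p(a))), s(s(e)))))  →  p(s(f(s(s(p(a))), s(s(e)))))   [R3 at ε]
3. p(s(f(s(s(p(a))), s(s(e)))))  →  p(s(p(a)))   [R2 at 1.1]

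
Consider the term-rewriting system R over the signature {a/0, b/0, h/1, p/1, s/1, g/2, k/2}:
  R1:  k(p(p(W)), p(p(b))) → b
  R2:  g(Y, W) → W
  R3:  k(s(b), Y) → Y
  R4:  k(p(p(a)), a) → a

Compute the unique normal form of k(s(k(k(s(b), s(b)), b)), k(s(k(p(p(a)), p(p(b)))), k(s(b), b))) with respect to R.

1. k(s(k(k(s(b), s(b)), b)), k(s(k(p(p(a)), p(p(b)))), k(s(b), b)))  →  k(s(k(s(b), b)), k(s(k(p(p(a)), p(p(b)))), k(s(b), b)))   [R3 at 1.1.1]
2. k(s(k(s(b), b)), k(s(k(p(p(a)), p(p(b)))), k(s(b), b)))  →  k(s(b), k(s(k(p(p(a)), p(p(b)))), k(s(b), b)))   [R3 at 1.1]
3. k(s(b), k(s(k(p(p(a)), p(p(b)))), k(s(b), b)))  →  k(s(k(p(p(a)), p(p(b)))), k(s(b), b))   [R3 at ε]
4. k(s(k(p(p(a)), p(p(b)))), k(s(b), b))  →  k(s(b), k(s(b), b))   [R1 at 1.1]
5. k(s(b), k(s(b), b))  →  k(s(b), b)   [R3 at ε]
6. k(s(b), b)  →  b   [R3 at ε]

b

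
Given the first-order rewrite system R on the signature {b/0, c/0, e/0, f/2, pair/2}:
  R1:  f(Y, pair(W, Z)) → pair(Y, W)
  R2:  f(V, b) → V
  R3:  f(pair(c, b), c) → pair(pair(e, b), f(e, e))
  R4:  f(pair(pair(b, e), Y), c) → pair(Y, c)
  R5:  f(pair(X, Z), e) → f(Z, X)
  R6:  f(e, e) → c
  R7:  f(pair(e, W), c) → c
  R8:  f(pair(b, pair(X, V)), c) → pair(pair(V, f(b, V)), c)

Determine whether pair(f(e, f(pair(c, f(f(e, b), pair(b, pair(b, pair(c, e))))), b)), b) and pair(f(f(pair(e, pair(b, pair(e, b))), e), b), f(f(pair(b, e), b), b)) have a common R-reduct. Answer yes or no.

Reduce t₁ = pair(f(e, f(pair(c, f(f(e, b), pair(b, pair(b, pair(c, e))))), b)), b):
1. pair(f(e, f(pair(c, f(f(e, b), pair(b, pair(b, pair(c, e))))), b)), b)  →  pair(f(e, pair(c, f(f(e, b), pair(b, pair(b, pair(c, e)))))), b)   [R2 at 1.2]
2. pair(f(e, pair(c, f(f(e, b), pair(b, pair(b, pair(c, e)))))), b)  →  pair(pair(e, c), b)   [R1 at 1]

Reduce t₂ = pair(f(f(pair(e, pair(b, pair(e, b))), e), b), f(f(pair(b, e), b), b)):
1. pair(f(f(pair(e, pair(b, pair(e, b))), e), b), f(f(pair(b, e), b), b))  →  pair(f(pair(e, pair(b, pair(e, b))), e), f(f(pair(b, e), b), b))   [R2 at 1]
2. pair(f(pair(e, pair(b, pair(e, b))), e), f(f(pair(b, e), b), b))  →  pair(f(pair(b, pair(e, b)), e), f(f(pair(b, e), b), b))   [R5 at 1]
3. pair(f(pair(b, pair(e, b)), e), f(f(pair(b, e), b), b))  →  pair(f(pair(e, b), b), f(f(pair(b, e), b), b))   [R5 at 1]
4. pair(f(pair(e, b), b), f(f(pair(b, e), b), b))  →  pair(pair(e, b), f(f(pair(b, e), b), b))   [R2 at 1]
5. pair(pair(e, b), f(f(pair(b, e), b), b))  →  pair(pair(e, b), f(pair(b, e), b))   [R2 at 2]
6. pair(pair(e, b), f(pair(b, e), b))  →  pair(pair(e, b), pair(b, e))   [R2 at 2]

no — NF(t₁) = pair(pair(e, c), b), NF(t₂) = pair(pair(e, b), pair(b, e))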